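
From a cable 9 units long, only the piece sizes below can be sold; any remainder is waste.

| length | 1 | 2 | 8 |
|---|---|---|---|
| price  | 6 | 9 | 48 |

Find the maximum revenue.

Consider every possible first cut. r[k] is the best of p[i]+r[k−i] over all sellable i≤k.
r[1] = 6
r[2] = max(6+6, 9+0) = 12
r[3] = max(6+12, 9+6) = 18
r[4] = max(6+18, 9+12) = 24
r[5] = max(6+24, 9+18) = 30
r[6] = max(6+30, 9+24) = 36
r[7] = max(6+36, 9+30) = 42
r[8] = max(6+42, 9+36, 48+0) = 48
r[9] = max(6+48, 9+42, 48+6) = 54
One optimal cutting: 1 + 1 + 1 + 1 + 1 + 1 + 1 + 1 + 1 → €54.

54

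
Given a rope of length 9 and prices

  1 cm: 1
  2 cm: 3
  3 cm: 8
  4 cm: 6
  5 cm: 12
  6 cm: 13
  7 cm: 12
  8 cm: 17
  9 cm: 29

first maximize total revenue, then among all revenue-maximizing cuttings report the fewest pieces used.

Let r[k] be the best obtainable value from length k. For each k, try every first piece i and keep the best of price[i] + r[k−i].
r[1] = 1
r[2] = 3
r[3] = 8
r[4] = 9  (first piece 1, then r[3]=8)
r[5] = 12
r[6] = 16  (first piece 3, then r[3]=8)
r[7] = 17  (first piece 1, then r[6]=16)
r[8] = 20  (first piece 3, then r[5]=12)
r[9] = 29
Maximum revenue is 29.
Now minimize piece count subject to staying optimal: for each k, pieces[k] = 1 + min over i with p[i]+r[k−i]=r[k] of pieces[k−i].
pieces[6] = 2
pieces[7] = 3
pieces[8] = 2
pieces[9] = 1

1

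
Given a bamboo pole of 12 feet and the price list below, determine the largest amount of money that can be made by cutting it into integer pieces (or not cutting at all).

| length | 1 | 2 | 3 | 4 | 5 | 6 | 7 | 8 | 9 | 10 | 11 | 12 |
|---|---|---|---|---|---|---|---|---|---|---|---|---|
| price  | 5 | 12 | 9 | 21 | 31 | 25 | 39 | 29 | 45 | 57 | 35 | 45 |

Build best[k] bottom-up: best[k] = max over allowed piece i of (p[i] + best[k−i]).
best[1] = 5
best[2] = max(5+5, 12+0) = 12
best[3] = max(5+12, 12+5, 9+0) = 17
best[4] = max(5+17, 12+12, 9+5, 21+0) = 24
best[5] = max(5+24, 12+17, 9+12, 21+5, 31+0) = 31
best[6] = max(5+31, 12+24, 9+17, 21+12, 31+5, 25+0) = 36
best[7] = max(5+36, 12+31, 9+24, …, 25+5, 39+0) = 43
best[8] = max(5+43, 12+36, 9+31, …, 39+5, 29+0) = 48
best[9] = max(5+48, 12+43, 9+36, …, 29+5, 45+0) = 55
best[10] = max(5+55, 12+48, 9+43, …, 45+5, 57+0) = 62
best[11] = max(5+62, 12+55, 9+48, …, 57+5, 35+0) = 67
best[12] = max(5+67, 12+62, 9+55, …, 35+5, 45+0) = 74
One optimal cutting: 5 + 5 + 2 → $31 + $31 + $12 = $74.

74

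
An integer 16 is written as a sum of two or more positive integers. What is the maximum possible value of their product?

324

Let prod[k] be the best product for length k (with at least one cut). For each first piece i, the rest contributes max(k−i, prod[k−i]).
Small cases: prod[2]=1, prod[3]=2, prod[4]=4, prod[5]=6, prod[6]=9, prod[7]=12, prod[8]=18, prod[9]=27, prod[10]=36.
prod[11] = 2×max(9,27) = 2×27 = 54
prod[12] = 3×max(9,27) = 3×27 = 81
prod[13] = 2×max(11,54) = 2×54 = 108
prod[14] = 2×max(12,81) = 2×81 = 162
prod[15] = 3×max(12,81) = 3×81 = 243
prod[16] = 2×max(14,162) = 2×162 = 324
One optimal split: 3 + 3 + 3 + 3 + 2 + 2; product 3×3×3×3×2×2 = 324.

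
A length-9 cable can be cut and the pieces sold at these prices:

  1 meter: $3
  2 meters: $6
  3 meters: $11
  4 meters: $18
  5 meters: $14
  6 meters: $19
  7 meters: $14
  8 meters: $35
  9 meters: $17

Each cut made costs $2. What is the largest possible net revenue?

36

Build r[k] bottom-up: r[k] = max over allowed piece i of (p[i] + r[k−i]) − 2 per cut.
r[1] = 3
r[2] = max(3+3-2, 6+0) = 6
r[3] = max(3+6-2, 6+3-2, 11+0) = 11
r[4] = max(3+11-2, 6+6-2, 11+3-2, 18+0) = 18
r[5] = max(3+18-2, 6+11-2, 11+6-2, 18+3-2, 14+0) = 19
r[6] = max(3+19-2, 6+18-2, 11+11-2, 18+6-2, 14+3-2, 19+0) = 22
r[7] = max(3+22-2, 6+19-2, 11+18-2, …, 19+3-2, 14+0) = 27
r[8] = max(3+27-2, 6+22-2, 11+19-2, …, 14+3-2, 35+0) = 35
r[9] = max(3+35-2, 6+27-2, 11+22-2, …, 35+3-2, 17+0) = 36
One optimal plan: pieces 8 + 1 (1 cut) → $38 − $2 = $36.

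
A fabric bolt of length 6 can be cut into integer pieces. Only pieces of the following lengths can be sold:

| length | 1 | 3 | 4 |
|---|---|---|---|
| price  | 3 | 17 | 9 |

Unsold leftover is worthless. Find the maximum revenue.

34

Build r[k] bottom-up: r[k] = max over allowed piece i of (p[i] + r[k−i]).
r[1] = 3
r[2] = 6  (first piece 1, then r[1]=3)
r[3] = max(3+6, 17+0) = 17
r[4] = max(3+17, 17+3, 9+0) = 20
r[5] = max(3+20, 17+6, 9+3) = 23
r[6] = max(3+23, 17+17, 9+6) = 34
One optimal cutting: 3 + 3 → $34.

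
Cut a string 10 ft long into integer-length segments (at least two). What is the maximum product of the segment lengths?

36

Fill m[k] for k=2..10: at each k try every first piece i and multiply by the better of (k−i) uncut or m[k−i].
Small cases: m[2]=1, m[3]=2, m[4]=4, m[5]=6.
m[6] = 3×max(3,2) = 3×3 = 9
m[7] = 2×max(5,6) = 2×6 = 12
m[8] = 2×max(6,9) = 2×9 = 18
m[9] = 3×max(6,9) = 3×9 = 27
m[10] = 2×max(8,18) = 2×18 = 36
One optimal split: 3 + 3 + 2 + 2; product 3×3×2×2 = 36.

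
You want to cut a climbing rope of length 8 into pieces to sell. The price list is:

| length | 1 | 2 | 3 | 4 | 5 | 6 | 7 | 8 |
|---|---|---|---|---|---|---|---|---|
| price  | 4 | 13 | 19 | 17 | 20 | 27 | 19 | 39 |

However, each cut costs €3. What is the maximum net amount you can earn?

45

Consider every possible first cut. r[k] is the best of p[i]+r[k−i] over all sellable i≤k, charging 3 whenever i<k.
r[1] = 4
r[2] = max(4+4-3, 13+0) = 13
r[3] = max(4+13-3, 13+4-3, 19+0) = 19
r[4] = max(4+19-3, 13+13-3, 19+4-3, 17+0) = 23
r[5] = max(4+23-3, 13+19-3, 19+13-3, 17+4-3, 20+0) = 29
r[6] = max(4+29-3, 13+23-3, 19+19-3, 17+13-3, 20+4-3, 27+0) = 35
r[7] = max(4+35-3, 13+29-3, 19+23-3, …, 27+4-3, 19+0) = 39
r[8] = max(4+39-3, 13+35-3, 19+29-3, …, 19+4-3, 39+0) = 45
One optimal plan: pieces 3 + 3 + 2 (2 cuts) → €51 − €6 = €45.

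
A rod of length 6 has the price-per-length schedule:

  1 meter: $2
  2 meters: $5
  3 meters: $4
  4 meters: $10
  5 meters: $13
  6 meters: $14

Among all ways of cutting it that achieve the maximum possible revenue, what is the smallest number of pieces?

Let r[k] be the best obtainable value from length k. For each k, try every first piece i and keep the best of price[i] + r[k−i].
r[1] = 2
r[2] = max(2+2, 5+0) = 5
r[3] = max(2+5, 5+2, 4+0) = 7
r[4] = max(2+7, 5+5, 4+2, 10+0) = 10
r[5] = max(2+10, 5+7, 4+5, 10+2, 13+0) = 13
r[6] = max(2+13, 5+10, 4+7, 10+5, 13+2, 14+0) = 15
Maximum revenue is $15.
Now minimize piece count subject to staying optimal: for each k, pieces[k] = 1 + min over i with p[i]+r[k−i]=r[k] of pieces[k−i].
pieces[3] = 2
pieces[4] = 1
pieces[5] = 1
pieces[6] = 2

2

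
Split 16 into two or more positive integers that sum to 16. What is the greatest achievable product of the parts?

324

Let P[k] be the best product for length k (with at least one cut). For each first piece i, the rest contributes max(k−i, P[k−i]).
P[2] = 1·max(1,0) = 1·1 = 1
P[3] = max(1·2, 2·1) = 2
P[4] = max(1·3, 2·2, 3·1) = 4
P[5] = max(1·4, 2·3, 3·2, 4·1) = 6
P[6] = max(1·6, 2·4, 3·3, 4·2, 5·1) = 9
P[7] = max(1·9, 2·6, 3·4, 4·3, 5·2, 6·1) = 12
P[8] = max(1·12, 2·9, 3·6, …, 6·2, 7·1) = 18
P[9] = max(1·18, 2·12, 3·9, …, 7·2, 8·1) = 27
P[10] = max(1·27, 2·18, 3·12, …, 8·2, 9·1) = 36
P[11] = max(1·36, 2·27, 3·18, …, 9·2, 10·1) = 54
P[12] = max(1·54, 2·36, 3·27, …, 10·2, 11·1) = 81
P[13] = max(1·81, 2·54, 3·36, …, 11·2, 12·1) = 108
P[14] = max(1·108, 2·81, 3·54, …, 12·2, 13·1) = 162
P[15] = max(1·162, 2·108, 3·81, …, 13·2, 14·1) = 243
P[16] = max(1·243, 2·162, 3·108, …, 14·2, 15·1) = 324
One optimal split: 3 + 3 + 3 + 3 + 2 + 2; product 3·3·3·3·2·2 = 324.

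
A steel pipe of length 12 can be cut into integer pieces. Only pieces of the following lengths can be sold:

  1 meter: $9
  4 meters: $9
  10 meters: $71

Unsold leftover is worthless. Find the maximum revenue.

108

Build r[k] bottom-up: r[k] = max over allowed piece i of (p[i] + r[k−i]).
r[1] = 9
r[2] = 18  (first piece 1, then r[1]=9)
r[3] = 27  (first piece 1, then r[2]=18)
r[4] = 36  (first piece 1, then r[3]=27)
r[5] = 45  (first piece 1, then r[4]=36)
r[6] = 54  (first piece 1, then r[5]=45)
r[7] = 63  (first piece 1, then r[6]=54)
r[8] = 72  (first piece 1, then r[7]=63)
r[9] = 81  (first piece 1, then r[8]=72)
r[10] = 90  (first piece 1, then r[9]=81)
r[11] = 99  (first piece 1, then r[10]=90)
r[12] = 108  (first piece 1, then r[11]=99)
One optimal cutting: 1 + 1 + 1 + 1 + 1 + 1 + 1 + 1 + 1 + 1 + 1 + 1 → $108.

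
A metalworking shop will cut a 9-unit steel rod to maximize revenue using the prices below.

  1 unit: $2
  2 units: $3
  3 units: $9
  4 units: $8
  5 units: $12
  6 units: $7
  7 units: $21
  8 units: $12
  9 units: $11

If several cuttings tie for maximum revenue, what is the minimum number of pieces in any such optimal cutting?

Consider every possible first cut. r[k] is the best of p[i]+r[k−i] over all sellable i≤k.
r[1] = 2
r[2] = max(2+2, 3+0) = 4
r[3] = max(2+4, 3+2, 9+0) = 9
r[4] = max(2+9, 3+4, 9+2, 8+0) = 11
r[5] = max(2+11, 3+9, 9+4, 8+2, 12+0) = 13
r[6] = max(2+13, 3+11, 9+9, 8+4, 12+2, 7+0) = 18
r[7] = max(2+18, 3+13, 9+11, …, 7+2, 21+0) = 21
r[8] = max(2+21, 3+18, 9+13, …, 21+2, 12+0) = 23
r[9] = max(2+23, 3+21, 9+18, …, 12+2, 11+0) = 27
Maximum revenue is $27.
Now minimize piece count subject to staying optimal: for each k, pieces[k] = 1 + min over i with p[i]+r[k−i]=r[k] of pieces[k−i].
pieces[6] = 2
pieces[7] = 1
pieces[8] = 2
pieces[9] = 3

3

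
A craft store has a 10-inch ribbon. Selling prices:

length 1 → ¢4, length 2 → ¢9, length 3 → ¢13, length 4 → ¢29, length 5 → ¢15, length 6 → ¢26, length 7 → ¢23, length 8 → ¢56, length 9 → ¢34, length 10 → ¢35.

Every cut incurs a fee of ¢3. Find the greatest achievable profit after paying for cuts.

62

Consider every possible first cut. net[k] is the best of p[i]+net[k−i] over all sellable i≤k, charging 3 whenever i<k.
net[1] = 4
net[2] = max(4+4-3, 9+0) = 9
net[3] = max(4+9-3, 9+4-3, 13+0) = 13
net[4] = max(4+13-3, 9+9-3, 13+4-3, 29+0) = 29
net[5] = max(4+29-3, 9+13-3, 13+9-3, 29+4-3, 15+0) = 30
net[6] = max(4+30-3, 9+29-3, 13+13-3, 29+9-3, 15+4-3, 26+0) = 35
net[7] = max(4+35-3, 9+30-3, 13+29-3, …, 26+4-3, 23+0) = 39
net[8] = max(4+39-3, 9+35-3, 13+30-3, …, 23+4-3, 56+0) = 56
net[9] = max(4+56-3, 9+39-3, 13+35-3, …, 56+4-3, 34+0) = 57
net[10] = max(4+57-3, 9+56-3, 13+39-3, …, 34+4-3, 35+0) = 62
One optimal plan: pieces 8 + 2 (1 cut) → ¢65 − ¢3 = ¢62.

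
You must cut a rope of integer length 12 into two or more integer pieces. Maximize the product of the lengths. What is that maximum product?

81

Fill m[k] for k=2..12: at each k try every first piece i and multiply by the better of (k−i) uncut or m[k−i].
m[2] = 1×max(1,0) = 1×1 = 1
m[3] = max(1×2, 2×1) = 2
m[4] = max(1×3, 2×2, 3×1) = 4
m[5] = max(1×4, 2×3, 3×2, 4×1) = 6
m[6] = max(1×6, 2×4, 3×3, 4×2, 5×1) = 9
m[7] = max(1×9, 2×6, 3×4, 4×3, 5×2, 6×1) = 12
m[8] = max(1×12, 2×9, 3×6, …, 6×2, 7×1) = 18
m[9] = max(1×18, 2×12, 3×9, …, 7×2, 8×1) = 27
m[10] = max(1×27, 2×18, 3×12, …, 8×2, 9×1) = 36
m[11] = max(1×36, 2×27, 3×18, …, 9×2, 10×1) = 54
m[12] = max(1×54, 2×36, 3×27, …, 10×2, 11×1) = 81
One optimal split: 3 + 3 + 3 + 3; product 3×3×3×3 = 81.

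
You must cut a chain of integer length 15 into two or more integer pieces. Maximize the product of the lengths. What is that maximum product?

Let f[k] be the best product for length k (with at least one cut). For each first piece i, the rest contributes max(k−i, f[k−i]).
Small cases: f[2]=1, f[3]=2, f[4]=4, f[5]=6, f[6]=9, f[7]=12.
f[8] = 2×max(6,9) = 2×9 = 18
f[9] = 3×max(6,9) = 3×9 = 27
f[10] = 2×max(8,18) = 2×18 = 36
f[11] = 2×max(9,27) = 2×27 = 54
f[12] = 3×max(9,27) = 3×27 = 81
f[13] = 2×max(11,54) = 2×54 = 108
f[14] = 2×max(12,81) = 2×81 = 162
f[15] = 3×max(12,81) = 3×81 = 243
One optimal split: 3 + 3 + 3 + 3 + 3; product 3×3×3×3×3 = 243.

243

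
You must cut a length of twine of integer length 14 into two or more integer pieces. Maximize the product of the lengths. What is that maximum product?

162

Let g[k] be the best product for length k (with at least one cut). For each first piece i, the rest contributes max(k−i, g[k−i]).
g[2] = 1*max(1,0) = 1*1 = 1
g[3] = max(1*2, 2*1) = 2
g[4] = max(1*3, 2*2, 3*1) = 4
g[5] = max(1*4, 2*3, 3*2, 4*1) = 6
g[6] = max(1*6, 2*4, 3*3, 4*2, 5*1) = 9
g[7] = max(1*9, 2*6, 3*4, 4*3, 5*2, 6*1) = 12
g[8] = max(1*12, 2*9, 3*6, …, 6*2, 7*1) = 18
g[9] = max(1*18, 2*12, 3*9, …, 7*2, 8*1) = 27
g[10] = max(1*27, 2*18, 3*12, …, 8*2, 9*1) = 36
g[11] = max(1*36, 2*27, 3*18, …, 9*2, 10*1) = 54
g[12] = max(1*54, 2*36, 3*27, …, 10*2, 11*1) = 81
g[13] = max(1*81, 2*54, 3*36, …, 11*2, 12*1) = 108
g[14] = max(1*108, 2*81, 3*54, …, 12*2, 13*1) = 162
One optimal split: 3 + 3 + 3 + 3 + 2; product 3*3*3*3*2 = 162.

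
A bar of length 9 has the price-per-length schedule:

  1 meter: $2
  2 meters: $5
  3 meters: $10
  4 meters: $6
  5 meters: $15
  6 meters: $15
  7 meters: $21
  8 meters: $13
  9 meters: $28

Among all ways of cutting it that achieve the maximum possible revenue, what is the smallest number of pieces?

Let r[k] be the best obtainable value from length k. For each k, try every first piece i and keep the best of price[i] + r[k−i].
r[1] = 2
r[2] = max(2+2, 5+0) = 5
r[3] = max(2+5, 5+2, 10+0) = 10
r[4] = max(2+10, 5+5, 10+2, 6+0) = 12
r[5] = max(2+12, 5+10, 10+5, 6+2, 15+0) = 15
r[6] = max(2+15, 5+12, 10+10, 6+5, 15+2, 15+0) = 20
r[7] = max(2+20, 5+15, 10+12, …, 15+2, 21+0) = 22
r[8] = max(2+22, 5+20, 10+15, …, 21+2, 13+0) = 25
r[9] = max(2+25, 5+22, 10+20, …, 13+2, 28+0) = 30
Maximum revenue is $30.
Now minimize piece count subject to staying optimal: for each k, pieces[k] = 1 + min over i with p[i]+r[k−i]=r[k] of pieces[k−i].
pieces[6] = 2
pieces[7] = 3
pieces[8] = 2
pieces[9] = 3

3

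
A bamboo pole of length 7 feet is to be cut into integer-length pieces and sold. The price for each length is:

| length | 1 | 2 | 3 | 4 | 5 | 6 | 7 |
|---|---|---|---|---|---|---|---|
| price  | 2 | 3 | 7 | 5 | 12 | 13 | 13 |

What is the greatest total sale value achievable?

16

Let best[k] be the best obtainable value from length k. For each k, try every first piece i and keep the best of price[i] + best[k−i].
best[1] = 2
best[2] = 4  (first piece 1, then best[1]=2)
best[3] = 7
best[4] = 9  (first piece 1, then best[3]=7)
best[5] = 12
best[6] = 14  (first piece 1, then best[5]=12)
best[7] = 16  (first piece 1, then best[6]=14)
One optimal cutting: 5 + 1 + 1 → $12 + $2 + $2 = $16.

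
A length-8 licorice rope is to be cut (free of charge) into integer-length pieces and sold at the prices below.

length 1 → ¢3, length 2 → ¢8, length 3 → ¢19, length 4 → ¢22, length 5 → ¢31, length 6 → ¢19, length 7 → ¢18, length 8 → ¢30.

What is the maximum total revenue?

50

Build r[k] bottom-up: r[k] = max over allowed piece i of (p[i] + r[k−i]).
r[1] = 3
r[2] = 8
r[3] = 19
r[4] = 22  (first piece 1, then r[3]=19)
r[5] = 31
r[6] = 38  (first piece 3, then r[3]=19)
r[7] = 41  (first piece 1, then r[6]=38)
r[8] = 50  (first piece 3, then r[5]=31)
One optimal cutting: 5 + 3 → ¢31 + ¢19 = ¢50.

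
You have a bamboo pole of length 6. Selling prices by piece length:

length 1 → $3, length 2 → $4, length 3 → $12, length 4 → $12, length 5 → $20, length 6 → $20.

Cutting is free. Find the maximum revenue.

Consider every possible first cut. v[k] is the best of p[i]+v[k−i] over all sellable i≤k.
v[1] = 3
v[2] = 6  (first piece 1, then v[1]=3)
v[3] = 12
v[4] = 15  (first piece 1, then v[3]=12)
v[5] = 20
v[6] = 24  (first piece 3, then v[3]=12)
One optimal cutting: 3 + 3 → $12 + $12 = $24.

24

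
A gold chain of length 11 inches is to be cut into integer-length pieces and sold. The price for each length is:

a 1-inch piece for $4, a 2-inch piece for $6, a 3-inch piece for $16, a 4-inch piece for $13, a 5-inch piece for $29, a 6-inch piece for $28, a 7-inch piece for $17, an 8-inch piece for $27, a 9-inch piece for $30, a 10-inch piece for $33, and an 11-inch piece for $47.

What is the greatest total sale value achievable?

Let R[k] be the best obtainable value from length k. For each k, try every first piece i and keep the best of price[i] + R[k−i].
R[1] = 4
R[2] = 8  (first piece 1, then R[1]=4)
R[3] = 16
R[4] = 20  (first piece 1, then R[3]=16)
R[5] = 29
R[6] = 33  (first piece 1, then R[5]=29)
R[7] = 37  (first piece 1, then R[6]=33)
R[8] = 45  (first piece 3, then R[5]=29)
R[9] = 49  (first piece 1, then R[8]=45)
R[10] = 58  (first piece 5, then R[5]=29)
R[11] = 62  (first piece 1, then R[10]=58)
One optimal cutting: 5 + 5 + 1 → $29 + $29 + $4 = $62.

62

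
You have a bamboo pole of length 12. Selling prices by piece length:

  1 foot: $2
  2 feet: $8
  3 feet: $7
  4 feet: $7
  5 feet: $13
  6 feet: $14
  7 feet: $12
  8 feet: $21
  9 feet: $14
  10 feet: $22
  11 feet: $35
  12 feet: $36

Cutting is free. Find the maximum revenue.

48

Consider every possible first cut. R[k] is the best of p[i]+R[k−i] over all sellable i≤k.
R[1] = 2
R[2] = max(2+2, 8+0) = 8
R[3] = max(2+8, 8+2, 7+0) = 10
R[4] = max(2+10, 8+8, 7+2, 7+0) = 16
R[5] = max(2+16, 8+10, 7+8, 7+2, 13+0) = 18
R[6] = max(2+18, 8+16, 7+10, 7+8, 13+2, 14+0) = 24
R[7] = max(2+24, 8+18, 7+16, …, 14+2, 12+0) = 26
R[8] = max(2+26, 8+24, 7+18, …, 12+2, 21+0) = 32
R[9] = max(2+32, 8+26, 7+24, …, 21+2, 14+0) = 34
R[10] = max(2+34, 8+32, 7+26, …, 14+2, 22+0) = 40
R[11] = max(2+40, 8+34, 7+32, …, 22+2, 35+0) = 42
R[12] = max(2+42, 8+40, 7+34, …, 35+2, 36+0) = 48
One optimal cutting: 2 + 2 + 2 + 2 + 2 + 2 → $8 + $8 + $8 + $8 + $8 + $8 = $48.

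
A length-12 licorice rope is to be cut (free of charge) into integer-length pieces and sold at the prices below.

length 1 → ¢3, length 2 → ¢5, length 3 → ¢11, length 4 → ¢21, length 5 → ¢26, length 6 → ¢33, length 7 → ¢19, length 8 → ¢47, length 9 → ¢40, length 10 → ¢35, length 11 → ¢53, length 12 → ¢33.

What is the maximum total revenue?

68

Build best[k] bottom-up: best[k] = max over allowed piece i of (p[i] + best[k−i]).
best[1] = 3
best[2] = max(3+3, 5+0) = 6
best[3] = max(3+6, 5+3, 11+0) = 11
best[4] = max(3+11, 5+6, 11+3, 21+0) = 21
best[5] = max(3+21, 5+11, 11+6, 21+3, 26+0) = 26
best[6] = max(3+26, 5+21, 11+11, 21+6, 26+3, 33+0) = 33
best[7] = max(3+33, 5+26, 11+21, …, 33+3, 19+0) = 36
best[8] = max(3+36, 5+33, 11+26, …, 19+3, 47+0) = 47
best[9] = max(3+47, 5+36, 11+33, …, 47+3, 40+0) = 50
best[10] = max(3+50, 5+47, 11+36, …, 40+3, 35+0) = 54
best[11] = max(3+54, 5+50, 11+47, …, 35+3, 53+0) = 59
best[12] = max(3+59, 5+54, 11+50, …, 53+3, 33+0) = 68
One optimal cutting: 8 + 4 → ¢47 + ¢21 = ¢68.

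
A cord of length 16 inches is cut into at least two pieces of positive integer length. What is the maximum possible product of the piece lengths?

324

Define m[k] = max over 1≤i<k of i · max(k−i, m[k−i]); the inner max lets the remainder stay uncut if that's better.
m[2] = 1*max(1,0) = 1*1 = 1
m[3] = 1*max(2,1) = 1*2 = 2
m[4] = 2*max(2,1) = 2*2 = 4
m[5] = 2*max(3,2) = 2*3 = 6
m[6] = 3*max(3,2) = 3*3 = 9
m[7] = 2*max(5,6) = 2*6 = 12
m[8] = 2*max(6,9) = 2*9 = 18
m[9] = 3*max(6,9) = 3*9 = 27
m[10] = 2*max(8,18) = 2*18 = 36
m[11] = 2*max(9,27) = 2*27 = 54
m[12] = 3*max(9,27) = 3*27 = 81
m[13] = 2*max(11,54) = 2*54 = 108
m[14] = 2*max(12,81) = 2*81 = 162
m[15] = 3*max(12,81) = 3*81 = 243
m[16] = 2*max(14,162) = 2*162 = 324
One optimal split: 3 + 3 + 3 + 3 + 2 + 2; product 3*3*3*3*2*2 = 324.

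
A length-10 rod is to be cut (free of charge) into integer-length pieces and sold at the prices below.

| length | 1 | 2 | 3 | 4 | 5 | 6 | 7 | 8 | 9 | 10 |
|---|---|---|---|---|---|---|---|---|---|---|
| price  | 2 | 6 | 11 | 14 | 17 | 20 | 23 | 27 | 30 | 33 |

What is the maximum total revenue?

36

Consider every possible first cut. R[k] is the best of p[i]+R[k−i] over all sellable i≤k.
R[1] = 2
R[2] = max(2+2, 6+0) = 6
R[3] = max(2+6, 6+2, 11+0) = 11
R[4] = max(2+11, 6+6, 11+2, 14+0) = 14
R[5] = max(2+14, 6+11, 11+6, 14+2, 17+0) = 17
R[6] = max(2+17, 6+14, 11+11, 14+6, 17+2, 20+0) = 22
R[7] = max(2+22, 6+17, 11+14, …, 20+2, 23+0) = 25
R[8] = max(2+25, 6+22, 11+17, …, 23+2, 27+0) = 28
R[9] = max(2+28, 6+25, 11+22, …, 27+2, 30+0) = 33
R[10] = max(2+33, 6+28, 11+25, …, 30+2, 33+0) = 36
One optimal cutting: 4 + 3 + 3 → 14 + 11 + 11 = 36.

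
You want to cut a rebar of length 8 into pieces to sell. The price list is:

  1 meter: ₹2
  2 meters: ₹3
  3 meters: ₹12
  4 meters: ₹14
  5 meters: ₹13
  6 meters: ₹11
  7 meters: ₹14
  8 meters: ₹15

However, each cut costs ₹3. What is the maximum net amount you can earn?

25

Build v[k] bottom-up: v[k] = max over allowed piece i of (p[i] + v[k−i]) − 3 per cut.
v[1] = 2
v[2] = 3
v[3] = 12
v[4] = 14
v[5] = 13  (first piece 1, then v[4]=14)
v[6] = 21  (first piece 3, then v[3]=12)
v[7] = 23  (first piece 3, then v[4]=14)
v[8] = 25  (first piece 4, then v[4]=14)
One optimal plan: pieces 4 + 4 (1 cut) → ₹28 − ₹3 = ₹25.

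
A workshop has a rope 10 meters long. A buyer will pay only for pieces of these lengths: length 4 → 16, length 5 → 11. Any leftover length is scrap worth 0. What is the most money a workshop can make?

Let best[k] be the best obtainable value from length k. For each k, try every first piece i and keep the best of price[i] + best[k−i].
best[1] = 0
best[2] = 0
best[3] = 0
best[4] = 16
best[5] = max(16+0, 11+0) = 16
best[6] = max(16+0, 11+0) = 16
best[7] = max(16+0, 11+0) = 16
best[8] = max(16+16, 11+0) = 32
best[9] = max(16+16, 11+16) = 32
best[10] = max(16+16, 11+16) = 32
One optimal cutting: pieces 4 + 4 with 2 meters of scrap → 32.

32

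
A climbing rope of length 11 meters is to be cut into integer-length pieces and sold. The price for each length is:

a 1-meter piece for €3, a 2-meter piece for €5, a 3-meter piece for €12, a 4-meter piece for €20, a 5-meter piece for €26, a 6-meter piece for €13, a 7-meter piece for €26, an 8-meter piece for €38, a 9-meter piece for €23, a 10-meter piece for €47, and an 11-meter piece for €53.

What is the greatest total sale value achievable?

55

Let R[k] be the best obtainable value from length k. For each k, try every first piece i and keep the best of price[i] + R[k−i].
R[1] = 3
R[2] = 6  (first piece 1, then R[1]=3)
R[3] = 12
R[4] = 20
R[5] = 26
R[6] = 29  (first piece 1, then R[5]=26)
R[7] = 32  (first piece 1, then R[6]=29)
R[8] = 40  (first piece 4, then R[4]=20)
R[9] = 46  (first piece 4, then R[5]=26)
R[10] = 52  (first piece 5, then R[5]=26)
R[11] = 55  (first piece 1, then R[10]=52)
One optimal cutting: 5 + 5 + 1 → €26 + €26 + €3 = €55.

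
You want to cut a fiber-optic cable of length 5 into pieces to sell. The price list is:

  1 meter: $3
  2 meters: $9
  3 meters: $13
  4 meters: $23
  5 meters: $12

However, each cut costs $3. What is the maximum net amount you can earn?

23

Build v[k] bottom-up: v[k] = max over allowed piece i of (p[i] + v[k−i]) − 3 per cut.
v[1] = 3
v[2] = max(3+3-3, 9+0) = 9
v[3] = max(3+9-3, 9+3-3, 13+0) = 13
v[4] = max(3+13-3, 9+9-3, 13+3-3, 23+0) = 23
v[5] = max(3+23-3, 9+13-3, 13+9-3, 23+3-3, 12+0) = 23
One optimal plan: pieces 4 + 1 (1 cut) → $26 − $3 = $23.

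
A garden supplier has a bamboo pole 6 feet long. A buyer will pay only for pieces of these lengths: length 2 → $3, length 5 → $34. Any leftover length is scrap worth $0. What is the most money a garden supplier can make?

Build r[k] bottom-up: r[k] = max over allowed piece i of (p[i] + r[k−i]).
r[1] = 0
r[2] = 3
r[3] = 3
r[4] = 6  (first piece 2, then r[2]=3)
r[5] = 34
r[6] = 34
One optimal cutting: pieces 5 with 1 foot of scrap → $34.

34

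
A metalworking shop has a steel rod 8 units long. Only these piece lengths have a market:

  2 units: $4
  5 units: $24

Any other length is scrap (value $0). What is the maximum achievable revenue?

28

Build best[k] bottom-up: best[k] = max over allowed piece i of (p[i] + best[k−i]).
best[1] = 0
best[2] = 4
best[3] = 4
best[4] = 8  (first piece 2, then best[2]=4)
best[5] = max(4+4, 24+0) = 24
best[6] = max(4+8, 24+0) = 24
best[7] = max(4+24, 24+4) = 28
best[8] = max(4+24, 24+4) = 28
One optimal cutting: pieces 5 + 2 with 1 unit of scrap → $28.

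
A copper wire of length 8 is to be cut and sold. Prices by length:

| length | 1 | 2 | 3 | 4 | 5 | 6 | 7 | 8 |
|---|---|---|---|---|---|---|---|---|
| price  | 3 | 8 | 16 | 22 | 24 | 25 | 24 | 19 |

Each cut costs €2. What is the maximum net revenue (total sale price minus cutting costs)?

42

Build net[k] bottom-up: net[k] = max over allowed piece i of (p[i] + net[k−i]) − 2 per cut.
net[1] = 3
net[2] = max(3+3-2, 8+0) = 8
net[3] = max(3+8-2, 8+3-2, 16+0) = 16
net[4] = max(3+16-2, 8+8-2, 16+3-2, 22+0) = 22
net[5] = max(3+22-2, 8+16-2, 16+8-2, 22+3-2, 24+0) = 24
net[6] = max(3+24-2, 8+22-2, 16+16-2, 22+8-2, 24+3-2, 25+0) = 30
net[7] = max(3+30-2, 8+24-2, 16+22-2, …, 25+3-2, 24+0) = 36
net[8] = max(3+36-2, 8+30-2, 16+24-2, …, 24+3-2, 19+0) = 42
One optimal plan: pieces 4 + 4 (1 cut) → €44 − €2 = €42.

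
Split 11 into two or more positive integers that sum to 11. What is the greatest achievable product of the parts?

54

Define f[k] = max over 1≤i<k of i · max(k−i, f[k−i]); the inner max lets the remainder stay uncut if that's better.
f[2] = 1×max(1,0) = 1×1 = 1
f[3] = 1×max(2,1) = 1×2 = 2
f[4] = 2×max(2,1) = 2×2 = 4
f[5] = 2×max(3,2) = 2×3 = 6
f[6] = 3×max(3,2) = 3×3 = 9
f[7] = 2×max(5,6) = 2×6 = 12
f[8] = 2×max(6,9) = 2×9 = 18
f[9] = 3×max(6,9) = 3×9 = 27
f[10] = 2×max(8,18) = 2×18 = 36
f[11] = 2×max(9,27) = 2×27 = 54
One optimal split: 3 + 3 + 3 + 2; product 3×3×3×2 = 54.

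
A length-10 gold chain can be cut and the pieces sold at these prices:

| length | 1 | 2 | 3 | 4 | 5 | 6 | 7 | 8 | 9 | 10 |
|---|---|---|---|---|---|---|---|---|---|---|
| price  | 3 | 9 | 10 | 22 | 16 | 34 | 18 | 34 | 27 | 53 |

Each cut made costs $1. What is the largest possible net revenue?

55

Build r[k] bottom-up: r[k] = max over allowed piece i of (p[i] + r[k−i]) − 1 per cut.
r[1] = 3
r[2] = max(3+3-1, 9+0) = 9
r[3] = max(3+9-1, 9+3-1, 10+0) = 11
r[4] = max(3+11-1, 9+9-1, 10+3-1, 22+0) = 22
r[5] = max(3+22-1, 9+11-1, 10+9-1, 22+3-1, 16+0) = 24
r[6] = max(3+24-1, 9+22-1, 10+11-1, 22+9-1, 16+3-1, 34+0) = 34
r[7] = max(3+34-1, 9+24-1, 10+22-1, …, 34+3-1, 18+0) = 36
r[8] = max(3+36-1, 9+34-1, 10+24-1, …, 18+3-1, 34+0) = 43
r[9] = max(3+43-1, 9+36-1, 10+34-1, …, 34+3-1, 27+0) = 45
r[10] = max(3+45-1, 9+43-1, 10+36-1, …, 27+3-1, 53+0) = 55
One optimal plan: pieces 6 + 4 (1 cut) → $56 − $1 = $55.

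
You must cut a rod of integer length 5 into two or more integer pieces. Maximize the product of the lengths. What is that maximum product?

Define P[k] = max over 1≤i<k of i · max(k−i, P[k−i]); the inner max lets the remainder stay uncut if that's better.
P[2] = 1×max(1,0) = 1×1 = 1
P[3] = 1×max(2,1) = 1×2 = 2
P[4] = 2×max(2,1) = 2×2 = 4
P[5] = 2×max(3,2) = 2×3 = 6
One optimal split: 3 + 2; product 3×2 = 6.

6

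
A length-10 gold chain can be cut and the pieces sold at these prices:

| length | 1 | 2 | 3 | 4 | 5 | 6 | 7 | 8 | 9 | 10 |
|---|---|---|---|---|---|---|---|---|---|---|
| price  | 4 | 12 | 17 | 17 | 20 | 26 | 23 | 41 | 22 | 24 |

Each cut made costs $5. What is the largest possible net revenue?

48

Build v[k] bottom-up: v[k] = max over allowed piece i of (p[i] + v[k−i]) − 5 per cut.
v[1] = 4
v[2] = max(4+4-5, 12+0) = 12
v[3] = max(4+12-5, 12+4-5, 17+0) = 17
v[4] = max(4+17-5, 12+12-5, 17+4-5, 17+0) = 19
v[5] = max(4+19-5, 12+17-5, 17+12-5, 17+4-5, 20+0) = 24
v[6] = max(4+24-5, 12+19-5, 17+17-5, 17+12-5, 20+4-5, 26+0) = 29
v[7] = max(4+29-5, 12+24-5, 17+19-5, …, 26+4-5, 23+0) = 31
v[8] = max(4+31-5, 12+29-5, 17+24-5, …, 23+4-5, 41+0) = 41
v[9] = max(4+41-5, 12+31-5, 17+29-5, …, 41+4-5, 22+0) = 41
v[10] = max(4+41-5, 12+41-5, 17+31-5, …, 22+4-5, 24+0) = 48
One optimal plan: pieces 8 + 2 (1 cut) → $53 − $5 = $48.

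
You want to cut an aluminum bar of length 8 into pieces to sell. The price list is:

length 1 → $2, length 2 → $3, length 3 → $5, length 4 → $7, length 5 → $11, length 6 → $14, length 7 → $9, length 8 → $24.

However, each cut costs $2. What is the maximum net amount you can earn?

24

Build r[k] bottom-up: r[k] = max over allowed piece i of (p[i] + r[k−i]) − 2 per cut.
r[1] = 2
r[2] = max(2+2-2, 3+0) = 3
r[3] = max(2+3-2, 3+2-2, 5+0) = 5
r[4] = max(2+5-2, 3+3-2, 5+2-2, 7+0) = 7
r[5] = max(2+7-2, 3+5-2, 5+3-2, 7+2-2, 11+0) = 11
r[6] = max(2+11-2, 3+7-2, 5+5-2, 7+3-2, 11+2-2, 14+0) = 14
r[7] = max(2+14-2, 3+11-2, 5+7-2, …, 14+2-2, 9+0) = 14
r[8] = max(2+14-2, 3+14-2, 5+11-2, …, 9+2-2, 24+0) = 24
Best is to make no cuts and sell whole for $24.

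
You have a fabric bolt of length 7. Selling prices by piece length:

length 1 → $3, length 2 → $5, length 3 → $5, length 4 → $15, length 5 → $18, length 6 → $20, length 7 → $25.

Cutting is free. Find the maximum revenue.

Let best[k] be the best obtainable value from length k. For each k, try every first piece i and keep the best of price[i] + best[k−i].
best[1] = 3
best[2] = 6  (first piece 1, then best[1]=3)
best[3] = 9  (first piece 1, then best[2]=6)
best[4] = 15
best[5] = 18  (first piece 1, then best[4]=15)
best[6] = 21  (first piece 1, then best[5]=18)
best[7] = 25
Best is to sell the whole 7-yard piece uncut for $25.

25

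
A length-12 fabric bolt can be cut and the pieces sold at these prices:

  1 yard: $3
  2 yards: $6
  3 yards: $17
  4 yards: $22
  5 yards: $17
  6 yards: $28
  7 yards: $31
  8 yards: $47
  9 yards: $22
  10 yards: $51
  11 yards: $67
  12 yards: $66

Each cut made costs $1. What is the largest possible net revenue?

69

Build net[k] bottom-up: net[k] = max over allowed piece i of (p[i] + net[k−i]) − 1 per cut.
net[1] = 3
net[2] = max(3+3-1, 6+0) = 6
net[3] = max(3+6-1, 6+3-1, 17+0) = 17
net[4] = max(3+17-1, 6+6-1, 17+3-1, 22+0) = 22
net[5] = max(3+22-1, 6+17-1, 17+6-1, 22+3-1, 17+0) = 24
net[6] = max(3+24-1, 6+22-1, 17+17-1, 22+6-1, 17+3-1, 28+0) = 33
net[7] = max(3+33-1, 6+24-1, 17+22-1, …, 28+3-1, 31+0) = 38
net[8] = max(3+38-1, 6+33-1, 17+24-1, …, 31+3-1, 47+0) = 47
net[9] = max(3+47-1, 6+38-1, 17+33-1, …, 47+3-1, 22+0) = 49
net[10] = max(3+49-1, 6+47-1, 17+38-1, …, 22+3-1, 51+0) = 54
net[11] = max(3+54-1, 6+49-1, 17+47-1, …, 51+3-1, 67+0) = 67
net[12] = max(3+67-1, 6+54-1, 17+49-1, …, 67+3-1, 66+0) = 69
One optimal plan: pieces 11 + 1 (1 cut) → $70 − $1 = $69.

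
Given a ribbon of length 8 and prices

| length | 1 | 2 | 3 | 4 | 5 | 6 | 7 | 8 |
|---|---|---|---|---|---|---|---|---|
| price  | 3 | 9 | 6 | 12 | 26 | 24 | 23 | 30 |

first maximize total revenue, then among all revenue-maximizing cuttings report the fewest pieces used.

Consider every possible first cut. r[k] is the best of p[i]+r[k−i] over all sellable i≤k.
r[1] = 3
r[2] = max(3+3, 9+0) = 9
r[3] = max(3+9, 9+3, 6+0) = 12
r[4] = max(3+12, 9+9, 6+3, 12+0) = 18
r[5] = max(3+18, 9+12, 6+9, 12+3, 26+0) = 26
r[6] = max(3+26, 9+18, 6+12, 12+9, 26+3, 24+0) = 29
r[7] = max(3+29, 9+26, 6+18, …, 24+3, 23+0) = 35
r[8] = max(3+35, 9+29, 6+26, …, 23+3, 30+0) = 38
Maximum revenue is ¢38.
Now minimize piece count subject to staying optimal: for each k, pieces[k] = 1 + min over i with p[i]+r[k−i]=r[k] of pieces[k−i].
pieces[5] = 1
pieces[6] = 2
pieces[7] = 2
pieces[8] = 3

3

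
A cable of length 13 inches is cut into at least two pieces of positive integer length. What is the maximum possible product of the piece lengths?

108

Define P[k] = max over 1≤i<k of i · max(k−i, P[k−i]); the inner max lets the remainder stay uncut if that's better.
P[2] = 1×max(1,0) = 1×1 = 1
P[3] = 1×max(2,1) = 1×2 = 2
P[4] = 2×max(2,1) = 2×2 = 4
P[5] = 2×max(3,2) = 2×3 = 6
P[6] = 3×max(3,2) = 3×3 = 9
P[7] = 2×max(5,6) = 2×6 = 12
P[8] = 2×max(6,9) = 2×9 = 18
P[9] = 3×max(6,9) = 3×9 = 27
P[10] = 2×max(8,18) = 2×18 = 36
P[11] = 2×max(9,27) = 2×27 = 54
P[12] = 3×max(9,27) = 3×27 = 81
P[13] = 2×max(11,54) = 2×54 = 108
One optimal split: 3 + 3 + 3 + 2 + 2; product 3×3×3×2×2 = 108.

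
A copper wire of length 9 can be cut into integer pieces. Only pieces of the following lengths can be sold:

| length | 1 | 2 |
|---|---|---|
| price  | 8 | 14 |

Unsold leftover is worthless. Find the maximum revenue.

Let r[k] be the best obtainable value from length k. For each k, try every first piece i and keep the best of price[i] + r[k−i].
r[1] = 8
r[2] = 16  (first piece 1, then r[1]=8)
r[3] = 24  (first piece 1, then r[2]=16)
r[4] = 32  (first piece 1, then r[3]=24)
r[5] = 40  (first piece 1, then r[4]=32)
r[6] = 48  (first piece 1, then r[5]=40)
r[7] = 56  (first piece 1, then r[6]=48)
r[8] = 64  (first piece 1, then r[7]=56)
r[9] = 72  (first piece 1, then r[8]=64)
One optimal cutting: 1 + 1 + 1 + 1 + 1 + 1 + 1 + 1 + 1 → €72.

72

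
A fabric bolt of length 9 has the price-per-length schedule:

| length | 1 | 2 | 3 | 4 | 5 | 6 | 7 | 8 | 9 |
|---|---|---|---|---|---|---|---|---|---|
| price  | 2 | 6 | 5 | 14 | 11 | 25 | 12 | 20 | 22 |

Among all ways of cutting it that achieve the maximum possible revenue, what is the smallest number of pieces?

3

Consider every possible first cut. r[k] is the best of p[i]+r[k−i] over all sellable i≤k.
r[1] = 2
r[2] = 6
r[3] = 8  (first piece 1, then r[2]=6)
r[4] = 14
r[5] = 16  (first piece 1, then r[4]=14)
r[6] = 25
r[7] = 27  (first piece 1, then r[6]=25)
r[8] = 31  (first piece 2, then r[6]=25)
r[9] = 33  (first piece 1, then r[8]=31)
Maximum revenue is $33.
Now minimize piece count subject to staying optimal: for each k, pieces[k] = 1 + min over i with p[i]+r[k−i]=r[k] of pieces[k−i].
pieces[6] = 1
pieces[7] = 2
pieces[8] = 2
pieces[9] = 3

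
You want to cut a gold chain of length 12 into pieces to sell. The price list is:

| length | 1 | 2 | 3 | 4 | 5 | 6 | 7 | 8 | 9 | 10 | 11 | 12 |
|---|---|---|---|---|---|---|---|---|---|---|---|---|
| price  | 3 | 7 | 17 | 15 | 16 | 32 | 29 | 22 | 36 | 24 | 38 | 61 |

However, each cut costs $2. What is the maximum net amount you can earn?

Let v[k] be the best obtainable value from length k. For each k, try every first piece i and keep the best of price[i] + v[k−i] minus the 2 cut fee when i<k.
v[1] = 3
v[2] = max(3+3-2, 7+0) = 7
v[3] = max(3+7-2, 7+3-2, 17+0) = 17
v[4] = max(3+17-2, 7+7-2, 17+3-2, 15+0) = 18
v[5] = max(3+18-2, 7+17-2, 17+7-2, 15+3-2, 16+0) = 22
v[6] = max(3+22-2, 7+18-2, 17+17-2, 15+7-2, 16+3-2, 32+0) = 32
v[7] = max(3+32-2, 7+22-2, 17+18-2, …, 32+3-2, 29+0) = 33
v[8] = max(3+33-2, 7+32-2, 17+22-2, …, 29+3-2, 22+0) = 37
v[9] = max(3+37-2, 7+33-2, 17+32-2, …, 22+3-2, 36+0) = 47
v[10] = max(3+47-2, 7+37-2, 17+33-2, …, 36+3-2, 24+0) = 48
v[11] = max(3+48-2, 7+47-2, 17+37-2, …, 24+3-2, 38+0) = 52
v[12] = max(3+52-2, 7+48-2, 17+47-2, …, 38+3-2, 61+0) = 62
One optimal plan: pieces 3 + 3 + 3 + 3 (3 cuts) → $68 − $6 = $62.

62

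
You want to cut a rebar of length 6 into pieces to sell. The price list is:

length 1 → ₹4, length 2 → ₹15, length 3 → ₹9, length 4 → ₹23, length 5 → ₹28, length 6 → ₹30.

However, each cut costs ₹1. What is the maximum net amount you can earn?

Consider every possible first cut. net[k] is the best of p[i]+net[k−i] over all sellable i≤k, charging 1 whenever i<k.
net[1] = 4
net[2] = max(4+4-1, 15+0) = 15
net[3] = max(4+15-1, 15+4-1, 9+0) = 18
net[4] = max(4+18-1, 15+15-1, 9+4-1, 23+0) = 29
net[5] = max(4+29-1, 15+18-1, 9+15-1, 23+4-1, 28+0) = 32
net[6] = max(4+32-1, 15+29-1, 9+18-1, 23+15-1, 28+4-1, 30+0) = 43
One optimal plan: pieces 2 + 2 + 2 (2 cuts) → ₹45 − ₹2 = ₹43.

43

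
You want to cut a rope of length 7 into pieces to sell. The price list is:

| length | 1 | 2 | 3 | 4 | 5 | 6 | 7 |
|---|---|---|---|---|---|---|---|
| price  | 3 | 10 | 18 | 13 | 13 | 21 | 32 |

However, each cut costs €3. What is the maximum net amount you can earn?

Let r[k] be the best obtainable value from length k. For each k, try every first piece i and keep the best of price[i] + r[k−i] minus the 3 cut fee when i<k.
r[1] = 3
r[2] = max(3+3-3, 10+0) = 10
r[3] = max(3+10-3, 10+3-3, 18+0) = 18
r[4] = max(3+18-3, 10+10-3, 18+3-3, 13+0) = 18
r[5] = max(3+18-3, 10+18-3, 18+10-3, 13+3-3, 13+0) = 25
r[6] = max(3+25-3, 10+18-3, 18+18-3, 13+10-3, 13+3-3, 21+0) = 33
r[7] = max(3+33-3, 10+25-3, 18+18-3, …, 21+3-3, 32+0) = 33
One optimal plan: pieces 3 + 3 + 1 (2 cuts) → €39 − €6 = €33.

33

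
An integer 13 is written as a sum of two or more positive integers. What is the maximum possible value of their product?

Define g[k] = max over 1≤i<k of i · max(k−i, g[k−i]); the inner max lets the remainder stay uncut if that's better.
g[2] = 1×max(1,0) = 1×1 = 1
g[3] = 1×max(2,1) = 1×2 = 2
g[4] = 2×max(2,1) = 2×2 = 4
g[5] = 2×max(3,2) = 2×3 = 6
g[6] = 3×max(3,2) = 3×3 = 9
g[7] = 2×max(5,6) = 2×6 = 12
g[8] = 2×max(6,9) = 2×9 = 18
g[9] = 3×max(6,9) = 3×9 = 27
g[10] = 2×max(8,18) = 2×18 = 36
g[11] = 2×max(9,27) = 2×27 = 54
g[12] = 3×max(9,27) = 3×27 = 81
g[13] = 2×max(11,54) = 2×54 = 108
One optimal split: 3 + 3 + 3 + 2 + 2; product 3×3×3×2×2 = 108.

108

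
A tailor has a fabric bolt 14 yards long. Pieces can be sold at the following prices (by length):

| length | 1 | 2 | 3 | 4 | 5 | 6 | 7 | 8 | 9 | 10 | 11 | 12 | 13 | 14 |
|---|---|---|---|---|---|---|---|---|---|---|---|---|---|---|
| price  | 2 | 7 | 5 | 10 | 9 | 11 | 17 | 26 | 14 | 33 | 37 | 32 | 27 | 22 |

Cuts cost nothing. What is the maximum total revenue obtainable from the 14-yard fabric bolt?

Build R[k] bottom-up: R[k] = max over allowed piece i of (p[i] + R[k−i]).
R[1] = 2
R[2] = 7
R[3] = 9  (first piece 1, then R[2]=7)
R[4] = 14  (first piece 2, then R[2]=7)
R[5] = 16  (first piece 1, then R[4]=14)
R[6] = 21  (first piece 2, then R[4]=14)
R[7] = 23  (first piece 1, then R[6]=21)
R[8] = 28  (first piece 2, then R[6]=21)
R[9] = 30  (first piece 1, then R[8]=28)
R[10] = 35  (first piece 2, then R[8]=28)
R[11] = 37  (first piece 1, then R[10]=35)
R[12] = 42  (first piece 2, then R[10]=35)
R[13] = 44  (first piece 1, then R[12]=42)
R[14] = 49  (first piece 2, then R[12]=42)
One optimal cutting: 2 + 2 + 2 + 2 + 2 + 2 + 2 → $7 + $7 + $7 + $7 + $7 + $7 + $7 = $49.

49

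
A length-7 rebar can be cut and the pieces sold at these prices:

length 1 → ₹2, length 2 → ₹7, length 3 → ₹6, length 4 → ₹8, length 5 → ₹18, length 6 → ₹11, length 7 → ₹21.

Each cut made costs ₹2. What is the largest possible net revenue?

23

Build v[k] bottom-up: v[k] = max over allowed piece i of (p[i] + v[k−i]) − 2 per cut.
v[1] = 2
v[2] = 7
v[3] = 7  (first piece 1, then v[2]=7)
v[4] = 12  (first piece 2, then v[2]=7)
v[5] = 18
v[6] = 18  (first piece 1, then v[5]=18)
v[7] = 23  (first piece 2, then v[5]=18)
One optimal plan: pieces 5 + 2 (1 cut) → ₹25 − ₹2 = ₹23.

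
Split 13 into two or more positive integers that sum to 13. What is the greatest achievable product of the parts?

Fill g[k] for k=2..13: at each k try every first piece i and multiply by the better of (k−i) uncut or g[k−i].
Small cases: g[2]=1, g[3]=2, g[4]=4, g[5]=6, g[6]=9.
g[7] = 2·max(5,6) = 2·6 = 12
g[8] = 2·max(6,9) = 2·9 = 18
g[9] = 3·max(6,9) = 3·9 = 27
g[10] = 2·max(8,18) = 2·18 = 36
g[11] = 2·max(9,27) = 2·27 = 54
g[12] = 3·max(9,27) = 3·27 = 81
g[13] = 2·max(11,54) = 2·54 = 108
One optimal split: 3 + 3 + 3 + 2 + 2; product 3·3·3·2·2 = 108.

108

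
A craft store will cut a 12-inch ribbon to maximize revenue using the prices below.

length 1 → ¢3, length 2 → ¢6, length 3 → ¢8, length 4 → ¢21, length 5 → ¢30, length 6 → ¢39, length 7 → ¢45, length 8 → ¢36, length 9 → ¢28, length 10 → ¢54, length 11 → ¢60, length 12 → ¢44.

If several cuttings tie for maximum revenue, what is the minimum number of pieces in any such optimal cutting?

2

Consider every possible first cut. r[k] is the best of p[i]+r[k−i] over all sellable i≤k.
r[1] = 3
r[2] = 6  (first piece 1, then r[1]=3)
r[3] = 9  (first piece 1, then r[2]=6)
r[4] = 21
r[5] = 30
r[6] = 39
r[7] = 45
r[8] = 48  (first piece 1, then r[7]=45)
r[9] = 51  (first piece 1, then r[8]=48)
r[10] = 60  (first piece 4, then r[6]=39)
r[11] = 69  (first piece 5, then r[6]=39)
r[12] = 78  (first piece 6, then r[6]=39)
Maximum revenue is ¢78.
Now minimize piece count subject to staying optimal: for each k, pieces[k] = 1 + min over i with p[i]+r[k−i]=r[k] of pieces[k−i].
pieces[9] = 2
pieces[10] = 2
pieces[11] = 2
pieces[12] = 2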